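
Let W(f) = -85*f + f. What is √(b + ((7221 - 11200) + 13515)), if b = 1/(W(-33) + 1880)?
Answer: √51592393099/2326 ≈ 97.652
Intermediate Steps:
W(f) = -84*f
b = 1/4652 (b = 1/(-84*(-33) + 1880) = 1/(2772 + 1880) = 1/4652 ≈ 0.00021496)
√(b + ((7221 - 11200) + 13515)) = √(1/4652 + ((7221 - 11200) + 13515)) = √(1/4652 + (-3979 + 13515)) = √(1/4652 + 9536) = √(44361473/4652) = √51592393099/2326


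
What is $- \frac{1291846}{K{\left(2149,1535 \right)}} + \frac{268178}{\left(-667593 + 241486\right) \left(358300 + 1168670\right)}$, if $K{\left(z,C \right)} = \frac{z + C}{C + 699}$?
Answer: $- \frac{26080180367301965546}{33291724996255} \approx -7.8338 \cdot 10^{5}$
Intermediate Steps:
$K{\left(z,C \right)} = \frac{C + z}{699 + C}$
$- \frac{1291846}{K{\left(2149,1535 \right)}} + \frac{268178}{\left(-667593 + 241486\right) \left(358300 + 1168670\right)} = - \frac{1291846}{\frac{1}{699 + 1535} \left(1535 + 2149\right)} + \frac{268178}{\left(-667593 + 241486\right) \left(358300 + 1168670\right)} = - \frac{1291846}{\frac{1}{2234} \cdot 3684} + \frac{268178}{\left(-426107\right) 1526970} = - \frac{1291846}{\frac{1}{2234} \cdot 3684} + \frac{268178}{-650652605790} = - \frac{1291846}{\frac{1842}{1117}} + 268178 \left(- \frac{1}{650652605790}\right) = \left(-1291846\right) \frac{1117}{1842} - \frac{134089}{325326302895} = - \frac{721495991}{921} - \frac{134089}{325326302895} = - \frac{26080180367301965546}{33291724996255}$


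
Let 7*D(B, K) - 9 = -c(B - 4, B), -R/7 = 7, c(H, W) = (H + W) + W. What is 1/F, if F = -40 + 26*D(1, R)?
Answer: -7/20 ≈ -0.35000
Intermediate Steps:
c(H, W) = H + 2*W
R = -49 (R = -7*7 = -49)
D(B, K) = 13/7 - 3*B/7 (D(B, K) = 9/7 + (-((B - 4) + 2*B))/7 = 9/7 + (-((-4 + B) + 2*B))/7 = 9/7 + (-(-4 + 3*B))/7 = 9/7 + (4 - 3*B)/7 = 9/7 + (4/7 - 3*B/7) = 13/7 - 3*B/7)
F = -20/7 (F = -40 + 26*(13/7 - 3/7*1) = -40 + 26*(13/7 - 3/7) = -40 + 26*(10/7) = -40 + 260/7 = -20/7 ≈ -2.8571)
1/F = 1/(-20/7) = -7/20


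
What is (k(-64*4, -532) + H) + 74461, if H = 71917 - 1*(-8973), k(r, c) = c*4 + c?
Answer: 152691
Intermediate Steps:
k(r, c) = 5*c (k(r, c) = 4*c + c = 5*c)
H = 80890 (H = 71917 + 8973 = 80890)
(k(-64*4, -532) + H) + 74461 = (5*(-532) + 80890) + 74461 = (-2660 + 80890) + 74461 = 78230 + 74461 = 152691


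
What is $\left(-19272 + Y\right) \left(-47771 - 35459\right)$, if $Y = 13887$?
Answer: $448193550$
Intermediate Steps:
$\left(-19272 + Y\right) \left(-47771 - 35459\right) = \left(-19272 + 13887\right) \left(-47771 - 35459\right) = \left(-5385\right) \left(-83230\right) = 448193550$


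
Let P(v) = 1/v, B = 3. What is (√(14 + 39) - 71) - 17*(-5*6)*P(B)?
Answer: 99 + √53 ≈ 106.28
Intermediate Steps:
(√(14 + 39) - 71) - 17*(-5*6)*P(B) = (√(14 + 39) - 71) - 17*(-5*6)/3 = (√53 - 71) - (-510)/3 = (-71 + √53) - 17*(-10) = (-71 + √53) + 170 = 99 + √53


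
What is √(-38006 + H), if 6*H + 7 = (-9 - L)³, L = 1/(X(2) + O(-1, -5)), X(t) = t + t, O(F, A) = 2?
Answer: I*√49423663/36 ≈ 195.28*I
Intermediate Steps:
X(t) = 2*t
L = ⅙ (L = 1/(2*2 + 2) = 1/(4 + 2) = 1/6 = ⅙ ≈ 0.16667)
H = -167887/1296 (H = -7/6 + (-9 - 1*⅙)³/6 = -7/6 + (-9 - ⅙)³/6 = -7/6 + (-55/6)³/6 = -7/6 + (⅙)*(-166375/216) = -7/6 - 166375/1296 = -167887/1296 ≈ -129.54)
√(-38006 + H) = √(-38006 - 167887/1296) = √(-49423663/1296) = I*√49423663/36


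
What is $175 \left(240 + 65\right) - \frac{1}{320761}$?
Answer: $\frac{17120618374}{320761} \approx 53375.0$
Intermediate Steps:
$175 \left(240 + 65\right) - \frac{1}{320761} = 175 \cdot 305 - \frac{1}{320761} = 53375 - \frac{1}{320761} = \frac{17120618374}{320761}$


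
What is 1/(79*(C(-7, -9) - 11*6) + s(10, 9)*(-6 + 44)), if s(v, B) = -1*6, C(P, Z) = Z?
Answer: -1/6153 ≈ -0.00016252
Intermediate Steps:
s(v, B) = -6
1/(79*(C(-7, -9) - 11*6) + s(10, 9)*(-6 + 44)) = 1/(79*(-9 - 11*6) - 6*(-6 + 44)) = 1/(79*(-9 - 66) - 6*38) = 1/(79*(-75) - 228) = 1/(-5925 - 228) = 1/(-6153) = -1/6153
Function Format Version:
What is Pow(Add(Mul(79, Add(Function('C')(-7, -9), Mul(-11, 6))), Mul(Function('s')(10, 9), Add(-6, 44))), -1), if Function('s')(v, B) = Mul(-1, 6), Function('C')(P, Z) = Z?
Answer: Rational(-1, 6153) ≈ -0.00016252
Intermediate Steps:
Function('s')(v, B) = -6
Pow(Add(Mul(79, Add(Function('C')(-7, -9), Mul(-11, 6))), Mul(Function('s')(10, 9), Add(-6, 44))), -1) = Pow(Add(Mul(79, Add(-9, Mul(-11, 6))), Mul(-6, Add(-6, 44))), -1) = Pow(Add(Mul(79, Add(-9, -66)), Mul(-6, 38)), -1) = Pow(Add(Mul(79, -75), -228), -1) = Pow(Add(-5925, -228), -1) = Pow(-6153, -1) = Rational(-1, 6153)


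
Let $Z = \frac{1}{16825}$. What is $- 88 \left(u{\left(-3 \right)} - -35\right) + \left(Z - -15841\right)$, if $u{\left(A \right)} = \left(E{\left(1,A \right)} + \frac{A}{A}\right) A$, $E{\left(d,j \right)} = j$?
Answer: $\frac{205820226}{16825} \approx 12233.0$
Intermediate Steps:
$Z = \frac{1}{16825} \approx 5.9435 \cdot 10^{-5}$
$u{\left(A \right)} = A \left(1 + A\right)$ ($u{\left(A \right)} = \left(A + \frac{A}{A}\right) A = \left(A + 1\right) A = \left(1 + A\right) A = A \left(1 + A\right)$)
$- 88 \left(u{\left(-3 \right)} - -35\right) + \left(Z - -15841\right) = - 88 \left(- 3 \left(1 - 3\right) - -35\right) + \left(\frac{1}{16825} - -15841\right) = - 88 \left(\left(-3\right) \left(-2\right) + \left(-13 + 48\right)\right) + \left(\frac{1}{16825} + 15841\right) = - 88 \left(6 + 35\right) + \frac{266524826}{16825} = \left(-88\right) 41 + \frac{266524826}{16825} = -3608 + \frac{266524826}{16825} = \frac{205820226}{16825}$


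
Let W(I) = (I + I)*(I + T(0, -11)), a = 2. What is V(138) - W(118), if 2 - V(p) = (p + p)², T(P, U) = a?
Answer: -104494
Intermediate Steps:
T(P, U) = 2
V(p) = 2 - 4*p² (V(p) = 2 - (p + p)² = 2 - (2*p)² = 2 - 4*p²)
W(I) = 2*I*(2 + I) (W(I) = (I + I)*(I + 2) = (2*I)*(2 + I) = 2*I*(2 + I))
V(138) - W(118) = (2 - 4*138²) - 2*118*(2 + 118) = (2 - 4*19044) - 2*118*120 = (2 - 76176) - 1*28320 = -76174 - 28320 = -104494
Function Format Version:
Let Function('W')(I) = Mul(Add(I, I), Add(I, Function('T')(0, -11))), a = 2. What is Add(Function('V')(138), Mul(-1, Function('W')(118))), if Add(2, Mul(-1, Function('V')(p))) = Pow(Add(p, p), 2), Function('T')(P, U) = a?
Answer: -104494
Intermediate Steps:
Function('T')(P, U) = 2
Function('V')(p) = Add(2, Mul(-4, Pow(p, 2))) (Function('V')(p) = Add(2, Mul(-1, Pow(Add(p, p), 2))) = Add(2, Mul(-1, Pow(Mul(2, p), 2))) = Add(2, Mul(-1, Mul(4, Pow(p, 2)))) = Add(2, Mul(-4, Pow(p, 2))))
Function('W')(I) = Mul(2, I, Add(2, I)) (Function('W')(I) = Mul(Add(I, I), Add(I, 2)) = Mul(Mul(2, I), Add(2, I)) = Mul(2, I, Add(2, I)))
Add(Function('V')(138), Mul(-1, Function('W')(118))) = Add(Add(2, Mul(-4, Pow(138, 2))), Mul(-1, Mul(2, 118, Add(2, 118)))) = Add(Add(2, Mul(-4, 19044)), Mul(-1, Mul(2, 118, 120))) = Add(Add(2, -76176), Mul(-1, 28320)) = Add(-76174, -28320) = -104494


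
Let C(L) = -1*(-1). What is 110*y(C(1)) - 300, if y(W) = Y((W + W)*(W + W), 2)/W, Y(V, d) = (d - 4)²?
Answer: 140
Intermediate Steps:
C(L) = 1
Y(V, d) = (-4 + d)²
y(W) = 4/W (y(W) = (-4 + 2)²/W = (-2)²/W = 4/W)
110*y(C(1)) - 300 = 110*(4/1) - 300 = 110*(4*1) - 300 = 110*4 - 300 = 440 - 300 = 140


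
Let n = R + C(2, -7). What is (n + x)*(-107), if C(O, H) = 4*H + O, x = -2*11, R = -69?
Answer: 12519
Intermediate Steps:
x = -22
C(O, H) = O + 4*H
n = -95 (n = -69 + (2 + 4*(-7)) = -69 + (2 - 28) = -69 - 26 = -95)
(n + x)*(-107) = (-95 - 22)*(-107) = -117*(-107) = 12519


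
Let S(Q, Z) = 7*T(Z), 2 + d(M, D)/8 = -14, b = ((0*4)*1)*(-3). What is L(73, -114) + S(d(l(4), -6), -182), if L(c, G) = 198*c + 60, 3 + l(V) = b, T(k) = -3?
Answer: 14493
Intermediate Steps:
b = 0 (b = (0*1)*(-3) = 0*(-3) = 0)
l(V) = -3 (l(V) = -3 + 0 = -3)
d(M, D) = -128 (d(M, D) = -16 + 8*(-14) = -16 - 112 = -128)
S(Q, Z) = -21 (S(Q, Z) = 7*(-3) = -21)
L(c, G) = 60 + 198*c
L(73, -114) + S(d(l(4), -6), -182) = (60 + 198*73) - 21 = (60 + 14454) - 21 = 14514 - 21 = 14493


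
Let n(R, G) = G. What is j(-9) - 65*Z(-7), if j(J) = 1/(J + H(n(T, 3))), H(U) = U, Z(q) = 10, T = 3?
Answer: -3901/6 ≈ -650.17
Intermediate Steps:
j(J) = 1/(3 + J) (j(J) = 1/(J + 3) = 1/(3 + J))
j(-9) - 65*Z(-7) = 1/(3 - 9) - 65*10 = 1/(-6) - 650 = -⅙ - 650 = -3901/6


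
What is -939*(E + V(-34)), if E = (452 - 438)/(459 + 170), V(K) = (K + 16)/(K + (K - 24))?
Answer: -5920395/28934 ≈ -204.62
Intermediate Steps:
V(K) = (16 + K)/(-24 + 2*K) (V(K) = (16 + K)/(K + (-24 + K)) = (16 + K)/(-24 + 2*K))
E = 14/629 ≈ 0.022258
-939*(E + V(-34)) = -939*(14/629 + (16 - 34)/(2*(-12 - 34))) = -939*(14/629 + (½)*(-18)/(-46)) = -939*(14/629 + (½)*(-1/46)*(-18)) = -939*(14/629 + 9/46) = -939*6305/28934 = -5920395/28934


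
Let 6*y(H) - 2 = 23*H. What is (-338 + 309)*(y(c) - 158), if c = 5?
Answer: 8033/2 ≈ 4016.5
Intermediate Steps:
y(H) = ⅓ + 23*H/6 (y(H) = ⅓ + (23*H)/6 = ⅓ + 23*H/6)
(-338 + 309)*(y(c) - 158) = (-338 + 309)*((⅓ + (23/6)*5) - 158) = -29*((⅓ + 115/6) - 158) = -29*(39/2 - 158) = -29*(-277/2) = 8033/2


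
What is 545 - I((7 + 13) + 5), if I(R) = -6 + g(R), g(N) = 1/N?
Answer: 13774/25 ≈ 550.96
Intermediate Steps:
g(N) = 1/N
I(R) = -6 + 1/R
545 - I((7 + 13) + 5) = 545 - (-6 + 1/((7 + 13) + 5)) = 545 - (-6 + 1/(20 + 5)) = 545 - (-6 + 1/25) = 545 - 1*(-149/25) = 545 + 149/25 = 13774/25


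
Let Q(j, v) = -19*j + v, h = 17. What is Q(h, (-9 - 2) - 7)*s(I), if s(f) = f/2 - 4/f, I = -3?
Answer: 341/6 ≈ 56.833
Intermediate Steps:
s(f) = f/2 - 4/f (s(f) = f*(1/2) - 4/f = f/2 - 4/f)
Q(j, v) = v - 19*j
Q(h, (-9 - 2) - 7)*s(I) = (((-9 - 2) - 7) - 19*17)*((1/2)*(-3) - 4/(-3)) = ((-11 - 7) - 323)*(-3/2 - 4*(-1/3)) = (-18 - 323)*(-3/2 + 4/3) = -341*(-1/6) = 341/6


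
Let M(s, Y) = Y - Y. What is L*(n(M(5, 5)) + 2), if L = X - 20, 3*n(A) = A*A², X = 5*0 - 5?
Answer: -50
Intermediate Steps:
X = -5 (X = 0 - 5 = -5)
M(s, Y) = 0
n(A) = A³/3 (n(A) = (A*A²)/3 = A³/3)
L = -25 (L = -5 - 20 = -25)
L*(n(M(5, 5)) + 2) = -25*((⅓)*0³ + 2) = -25*((⅓)*0 + 2) = -25*(0 + 2) = -25*2 = -50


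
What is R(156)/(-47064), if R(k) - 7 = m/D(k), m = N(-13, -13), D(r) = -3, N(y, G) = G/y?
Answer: -5/35298 ≈ -0.00014165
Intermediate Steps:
m = 1 (m = -13/(-13) = -13*(-1/13) = 1)
R(k) = 20/3 (R(k) = 7 + 1/(-3) = 7 + 1*(-⅓) = 7 - ⅓ = 20/3)
R(156)/(-47064) = (20/3)/(-47064) = (20/3)*(-1/47064) = -5/35298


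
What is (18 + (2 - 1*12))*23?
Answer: 184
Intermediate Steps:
(18 + (2 - 1*12))*23 = (18 + (2 - 12))*23 = (18 - 10)*23 = 8*23 = 184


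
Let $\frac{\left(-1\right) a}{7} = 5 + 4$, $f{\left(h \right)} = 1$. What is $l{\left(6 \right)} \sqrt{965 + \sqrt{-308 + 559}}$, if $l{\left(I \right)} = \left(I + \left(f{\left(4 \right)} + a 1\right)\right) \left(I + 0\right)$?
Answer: $- 336 \sqrt{965 + \sqrt{251}} \approx -10523.0$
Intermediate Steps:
$a = -63$ ($a = - 7 \left(5 + 4\right) = \left(-7\right) 9 = -63$)
$l{\left(I \right)} = I \left(-62 + I\right)$ ($l{\left(I \right)} = \left(I + \left(1 - 63\right)\right) \left(I + 0\right) = \left(I + \left(1 - 63\right)\right) I = \left(I - 62\right) I = \left(-62 + I\right) I = I \left(-62 + I\right)$)
$l{\left(6 \right)} \sqrt{965 + \sqrt{-308 + 559}} = 6 \left(-62 + 6\right) \sqrt{965 + \sqrt{-308 + 559}} = 6 \left(-56\right) \sqrt{965 + \sqrt{251}} = - 336 \sqrt{965 + \sqrt{251}}$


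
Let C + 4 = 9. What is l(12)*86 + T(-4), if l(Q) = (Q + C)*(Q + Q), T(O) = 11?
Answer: 35099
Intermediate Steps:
C = 5 (C = -4 + 9 = 5)
l(Q) = 2*Q*(5 + Q) (l(Q) = (Q + 5)*(Q + Q) = (5 + Q)*(2*Q) = 2*Q*(5 + Q))
l(12)*86 + T(-4) = (2*12*(5 + 12))*86 + 11 = (2*12*17)*86 + 11 = 408*86 + 11 = 35088 + 11 = 35099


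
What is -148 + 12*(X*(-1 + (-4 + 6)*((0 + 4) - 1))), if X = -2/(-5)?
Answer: -124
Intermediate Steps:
X = ⅖ (X = -2*(-⅕) = ⅖ ≈ 0.40000)
-148 + 12*(X*(-1 + (-4 + 6)*((0 + 4) - 1))) = -148 + 12*(2*(-1 + (-4 + 6)*((0 + 4) - 1))/5) = -148 + 12*(2*(-1 + 2*(4 - 1))/5) = -148 + 12*(2*(-1 + 2*3)/5) = -148 + 12*(2*(-1 + 6)/5) = -148 + 12*((⅖)*5) = -148 + 12*2 = -148 + 24 = -124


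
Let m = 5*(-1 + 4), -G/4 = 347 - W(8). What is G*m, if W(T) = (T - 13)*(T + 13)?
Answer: -27120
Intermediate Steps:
W(T) = (-13 + T)*(13 + T)
G = -1808 (G = -4*(347 - (-169 + 8**2)) = -4*(347 - (-169 + 64)) = -4*(347 - 1*(-105)) = -4*(347 + 105) = -4*452 = -1808)
m = 15 (m = 5*3 = 15)
G*m = -1808*15 = -27120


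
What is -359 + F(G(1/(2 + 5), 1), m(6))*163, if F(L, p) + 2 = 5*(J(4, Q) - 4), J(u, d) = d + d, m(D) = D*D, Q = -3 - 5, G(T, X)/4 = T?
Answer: -16985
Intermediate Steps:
G(T, X) = 4*T
Q = -8
m(D) = D**2
J(u, d) = 2*d
F(L, p) = -102 (F(L, p) = -2 + 5*(2*(-8) - 4) = -2 + 5*(-16 - 4) = -2 + 5*(-20) = -2 - 100 = -102)
-359 + F(G(1/(2 + 5), 1), m(6))*163 = -359 - 102*163 = -359 - 16626 = -16985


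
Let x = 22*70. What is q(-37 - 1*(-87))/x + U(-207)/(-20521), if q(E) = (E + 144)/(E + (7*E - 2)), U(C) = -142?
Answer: 45507857/6288865660 ≈ 0.0072363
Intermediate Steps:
q(E) = (144 + E)/(-2 + 8*E) (q(E) = (144 + E)/(E + (-2 + 7*E)) = (144 + E)/(-2 + 8*E))
x = 1540
q(-37 - 1*(-87))/x + U(-207)/(-20521) = ((144 + (-37 - 1*(-87)))/(2*(-1 + 4*(-37 - 1*(-87)))))/1540 - 142/(-20521) = ((144 + (-37 + 87))/(2*(-1 + 4*(-37 + 87))))*(1/1540) - 142*(-1/20521) = ((144 + 50)/(2*(-1 + 4*50)))*(1/1540) + 142/20521 = ((½)*194/(-1 + 200))*(1/1540) + 142/20521 = ((½)*194/199)*(1/1540) + 142/20521 = ((½)*(1/199)*194)*(1/1540) + 142/20521 = (97/199)*(1/1540) + 142/20521 = 97/306460 + 142/20521 = 45507857/6288865660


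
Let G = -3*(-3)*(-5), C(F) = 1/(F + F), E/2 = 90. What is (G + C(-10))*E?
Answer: -8109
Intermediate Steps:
E = 180 (E = 2*90 = 180)
C(F) = 1/(2*F)
G = -45 (G = 9*(-5) = -45)
(G + C(-10))*E = (-45 + (1/2)/(-10))*180 = (-45 + (1/2)*(-1/10))*180 = (-45 - 1/20)*180 = -901/20*180 = -8109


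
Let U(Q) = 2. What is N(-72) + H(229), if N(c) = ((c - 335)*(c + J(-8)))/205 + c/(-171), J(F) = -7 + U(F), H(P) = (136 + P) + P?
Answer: 2910711/3895 ≈ 747.29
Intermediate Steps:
H(P) = 136 + 2*P
J(F) = -5 (J(F) = -7 + 2 = -5)
N(c) = -c/171 + (-335 + c)*(-5 + c)/205 (N(c) = ((c - 335)*(c - 5))/205 + c/(-171) = ((-335 + c)*(-5 + c))*(1/205) + c*(-1/171) = (-335 + c)*(-5 + c)/205 - c/171 = -c/171 + (-335 + c)*(-5 + c)/205)
N(-72) + H(229) = (335/41 - 11669/7011*(-72) + (1/205)*(-72)²) + (136 + 2*229) = (335/41 + 93352/779 + (1/205)*5184) + (136 + 458) = (335/41 + 93352/779 + 5184/205) + 594 = 597081/3895 + 594 = 2910711/3895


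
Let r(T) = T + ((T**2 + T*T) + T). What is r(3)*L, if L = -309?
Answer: -7416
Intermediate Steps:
r(T) = 2*T + 2*T**2 (r(T) = T + ((T**2 + T**2) + T) = T + (2*T**2 + T) = T + (T + 2*T**2) = 2*T + 2*T**2)
r(3)*L = (2*3*(1 + 3))*(-309) = (2*3*4)*(-309) = 24*(-309) = -7416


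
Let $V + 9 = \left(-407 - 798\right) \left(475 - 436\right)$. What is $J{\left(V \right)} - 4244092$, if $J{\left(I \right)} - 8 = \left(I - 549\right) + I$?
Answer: $-4338641$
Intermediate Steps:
$V = -47004$ ($V = -9 + \left(-407 - 798\right) \left(475 - 436\right) = -9 - 46995 = -47004$)
$J{\left(I \right)} = -541 + 2 I$ ($J{\left(I \right)} = 8 + \left(\left(I - 549\right) + I\right) = 8 + \left(\left(-549 + I\right) + I\right) = 8 + \left(-549 + 2 I\right) = -541 + 2 I$)
$J{\left(V \right)} - 4244092 = \left(-541 + 2 \left(-47004\right)\right) - 4244092 = \left(-541 - 94008\right) - 4244092 = -94549 - 4244092 = -4338641$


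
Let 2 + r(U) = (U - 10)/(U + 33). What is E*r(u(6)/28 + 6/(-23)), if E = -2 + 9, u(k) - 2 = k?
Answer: -85680/5317 ≈ -16.114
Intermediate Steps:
u(k) = 2 + k
r(U) = -2 + (-10 + U)/(33 + U) (r(U) = -2 + (U - 10)/(U + 33) = -2 + (-10 + U)/(33 + U))
E = 7
E*r(u(6)/28 + 6/(-23)) = 7*((-76 - ((2 + 6)/28 + 6/(-23)))/(33 + ((2 + 6)/28 + 6/(-23)))) = 7*((-76 - (8*(1/28) + 6*(-1/23)))/(33 + (8*(1/28) + 6*(-1/23)))) = 7*((-76 - (2/7 - 6/23))/(33 + (2/7 - 6/23))) = 7*((-76 - 1*4/161)/(33 + 4/161)) = 7*((-76 - 4/161)/(5317/161)) = 7*((161/5317)*(-12240/161)) = 7*(-12240/5317) = -85680/5317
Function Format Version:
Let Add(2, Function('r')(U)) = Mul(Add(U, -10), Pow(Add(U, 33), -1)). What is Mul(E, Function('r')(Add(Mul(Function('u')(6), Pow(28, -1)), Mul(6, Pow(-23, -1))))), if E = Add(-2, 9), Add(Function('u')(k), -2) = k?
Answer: Rational(-85680, 5317) ≈ -16.114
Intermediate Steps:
Function('u')(k) = Add(2, k)
Function('r')(U) = Add(-2, Mul(Pow(Add(33, U), -1), Add(-10, U))) (Function('r')(U) = Add(-2, Mul(Add(U, -10), Pow(Add(U, 33), -1))) = Add(-2, Mul(Add(-10, U), Pow(Add(33, U), -1))) = Add(-2, Mul(Pow(Add(33, U), -1), Add(-10, U))))
E = 7
Mul(E, Function('r')(Add(Mul(Function('u')(6), Pow(28, -1)), Mul(6, Pow(-23, -1))))) = Mul(7, Mul(Pow(Add(33, Add(Mul(Add(2, 6), Pow(28, -1)), Mul(6, Pow(-23, -1)))), -1), Add(-76, Mul(-1, Add(Mul(Add(2, 6), Pow(28, -1)), Mul(6, Pow(-23, -1))))))) = Mul(7, Mul(Pow(Add(33, Add(Mul(8, Rational(1, 28)), Mul(6, Rational(-1, 23)))), -1), Add(-76, Mul(-1, Add(Mul(8, Rational(1, 28)), Mul(6, Rational(-1, 23))))))) = Mul(7, Mul(Pow(Add(33, Add(Rational(2, 7), Rational(-6, 23))), -1), Add(-76, Mul(-1, Add(Rational(2, 7), Rational(-6, 23)))))) = Mul(7, Mul(Pow(Add(33, Rational(4, 161)), -1), Add(-76, Mul(-1, Rational(4, 161))))) = Mul(7, Mul(Pow(Rational(5317, 161), -1), Add(-76, Rational(-4, 161)))) = Mul(7, Mul(Rational(161, 5317), Rational(-12240, 161))) = Mul(7, Rational(-12240, 5317)) = Rational(-85680, 5317)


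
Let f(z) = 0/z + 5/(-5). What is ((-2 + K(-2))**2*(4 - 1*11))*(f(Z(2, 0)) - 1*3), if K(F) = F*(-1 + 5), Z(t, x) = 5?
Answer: 2800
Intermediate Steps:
K(F) = 4*F (K(F) = F*4 = 4*F)
f(z) = -1 (f(z) = 0 + 5*(-1/5) = 0 - 1 = -1)
((-2 + K(-2))**2*(4 - 1*11))*(f(Z(2, 0)) - 1*3) = ((-2 + 4*(-2))**2*(4 - 1*11))*(-1 - 1*3) = ((-2 - 8)**2*(4 - 11))*(-1 - 3) = ((-10)**2*(-7))*(-4) = (100*(-7))*(-4) = -700*(-4) = 2800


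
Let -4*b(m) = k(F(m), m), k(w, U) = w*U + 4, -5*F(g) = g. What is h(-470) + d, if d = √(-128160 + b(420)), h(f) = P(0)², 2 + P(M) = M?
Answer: 4 + I*√119341 ≈ 4.0 + 345.46*I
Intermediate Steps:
P(M) = -2 + M
F(g) = -g/5
k(w, U) = 4 + U*w (k(w, U) = U*w + 4 = 4 + U*w)
b(m) = -1 + m²/20 (b(m) = -(4 + m*(-m/5))/4 = -(4 - m²/5)/4 = -1 + m²/20)
h(f) = 4 (h(f) = (-2 + 0)² = (-2)² = 4)
d = I*√119341 (d = √(-128160 + (-1 + (1/20)*420²)) = √(-128160 + (-1 + (1/20)*176400)) = √(-128160 + (-1 + 8820)) = √(-128160 + 8819) = √(-119341) = I*√119341 ≈ 345.46*I)
h(-470) + d = 4 + I*√119341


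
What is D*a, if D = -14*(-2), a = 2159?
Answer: 60452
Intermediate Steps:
D = 28
D*a = 28*2159 = 60452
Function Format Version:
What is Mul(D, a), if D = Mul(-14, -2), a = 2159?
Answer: 60452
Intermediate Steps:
D = 28
Mul(D, a) = Mul(28, 2159) = 60452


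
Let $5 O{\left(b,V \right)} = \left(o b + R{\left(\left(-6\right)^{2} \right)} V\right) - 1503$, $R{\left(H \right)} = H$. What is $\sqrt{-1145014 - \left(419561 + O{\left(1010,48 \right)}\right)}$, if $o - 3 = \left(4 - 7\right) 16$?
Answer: $i \sqrt{1555530} \approx 1247.2 i$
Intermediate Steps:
$o = -45$ ($o = 3 + \left(4 - 7\right) 16 = 3 - 48 = -45$)
$O{\left(b,V \right)} = - \frac{1503}{5} - 9 b + \frac{36 V}{5}$ ($O{\left(b,V \right)} = \frac{\left(- 45 b + \left(-6\right)^{2} V\right) - 1503}{5} = \frac{\left(- 45 b + 36 V\right) - 1503}{5} = \frac{-1503 - 45 b + 36 V}{5} = - \frac{1503}{5} - 9 b + \frac{36 V}{5}$)
$\sqrt{-1145014 - \left(419561 + O{\left(1010,48 \right)}\right)} = \sqrt{-1145014 - \left(\frac{2096302}{5} - 9090 + \frac{1728}{5}\right)} = \sqrt{-1145014 - 410516} = \sqrt{-1555530} = i \sqrt{1555530}$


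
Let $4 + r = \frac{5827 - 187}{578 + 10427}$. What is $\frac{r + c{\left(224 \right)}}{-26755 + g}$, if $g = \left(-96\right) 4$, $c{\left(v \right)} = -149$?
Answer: $\frac{335625}{59732939} \approx 0.0056188$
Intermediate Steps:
$r = - \frac{7676}{2201}$ ($r = -4 + \frac{5827 - 187}{578 + 10427} = -4 + \frac{5640}{11005} = -4 + 5640 \cdot \frac{1}{11005} = -4 + \frac{1128}{2201} = - \frac{7676}{2201} \approx -3.4875$)
$g = -384$
$\frac{r + c{\left(224 \right)}}{-26755 + g} = \frac{- \frac{7676}{2201} - 149}{-26755 - 384} = - \frac{335625}{2201 \left(-27139\right)} = \left(- \frac{335625}{2201}\right) \left(- \frac{1}{27139}\right) = \frac{335625}{59732939}$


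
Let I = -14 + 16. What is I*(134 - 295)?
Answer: -322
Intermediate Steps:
I = 2
I*(134 - 295) = 2*(134 - 295) = 2*(-161) = -322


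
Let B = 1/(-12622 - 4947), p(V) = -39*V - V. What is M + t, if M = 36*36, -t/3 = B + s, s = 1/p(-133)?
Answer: 121133298933/93467080 ≈ 1296.0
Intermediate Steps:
p(V) = -40*V
B = -1/17569 (B = 1/(-17569) = -1/17569 ≈ -5.6918e-5)
s = 1/5320 (s = 1/(-40*(-133)) = 1/5320 ≈ 0.00018797)
t = -36747/93467080 (t = -3*(-1/17569 + 1/5320) = -3*12249/93467080 = -36747/93467080 ≈ -0.00039315)
M = 1296
M + t = 1296 - 36747/93467080 = 121133298933/93467080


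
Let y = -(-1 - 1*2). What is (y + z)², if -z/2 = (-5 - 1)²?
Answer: 4761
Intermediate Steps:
y = 3 (y = -(-1 - 2) = -1*(-3) = 3)
z = -72 (z = -2*(-5 - 1)² = -2*(-6)² = -2*36 = -72)
(y + z)² = (3 - 72)² = (-69)² = 4761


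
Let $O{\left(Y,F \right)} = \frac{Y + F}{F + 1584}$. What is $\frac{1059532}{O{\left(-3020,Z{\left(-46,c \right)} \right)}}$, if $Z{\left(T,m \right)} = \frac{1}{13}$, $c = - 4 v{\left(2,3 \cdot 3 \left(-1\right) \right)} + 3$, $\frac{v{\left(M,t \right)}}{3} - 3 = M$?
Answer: $- \frac{21818942476}{39259} \approx -5.5577 \cdot 10^{5}$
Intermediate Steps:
$v{\left(M,t \right)} = 9 + 3 M$
$c = -57$ ($c = - 4 \left(9 + 3 \cdot 2\right) + 3 = - 4 \left(9 + 6\right) + 3 = \left(-4\right) 15 + 3 = -60 + 3 = -57$)
$Z{\left(T,m \right)} = \frac{1}{13}$
$O{\left(Y,F \right)} = \frac{F + Y}{1584 + F}$
$\frac{1059532}{O{\left(-3020,Z{\left(-46,c \right)} \right)}} = \frac{1059532}{\frac{1}{1584 + \frac{1}{13}} \left(\frac{1}{13} - 3020\right)} = \frac{1059532}{\frac{1}{\frac{20593}{13}} \left(- \frac{39259}{13}\right)} = \frac{1059532}{\frac{13}{20593} \left(- \frac{39259}{13}\right)} = \frac{1059532}{- \frac{39259}{20593}} = 1059532 \left(- \frac{20593}{39259}\right) = - \frac{21818942476}{39259}$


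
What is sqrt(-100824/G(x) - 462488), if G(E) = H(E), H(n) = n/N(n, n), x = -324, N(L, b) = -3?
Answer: I*sqrt(4170794)/3 ≈ 680.75*I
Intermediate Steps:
H(n) = -n/3 (H(n) = n/(-3) = n*(-1/3) = -n/3)
G(E) = -E/3
sqrt(-100824/G(x) - 462488) = sqrt(-100824/((-1/3*(-324))) - 462488) = sqrt(-100824/108 - 462488) = sqrt(-100824*1/108 - 462488) = sqrt(-8402/9 - 462488) = sqrt(-4170794/9) = I*sqrt(4170794)/3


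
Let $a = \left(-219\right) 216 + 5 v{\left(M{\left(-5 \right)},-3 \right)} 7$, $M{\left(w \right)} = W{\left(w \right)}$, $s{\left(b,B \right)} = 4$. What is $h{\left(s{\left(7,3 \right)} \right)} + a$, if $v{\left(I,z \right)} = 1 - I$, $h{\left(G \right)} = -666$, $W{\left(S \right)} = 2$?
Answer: $-48005$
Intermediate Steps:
$M{\left(w \right)} = 2$
$a = -47339$ ($a = \left(-219\right) 216 + 5 \left(1 - 2\right) 7 = -47304 + 5 \left(1 - 2\right) 7 = -47304 + 5 \left(-1\right) 7 = -47304 - 35 = -47339$)
$h{\left(s{\left(7,3 \right)} \right)} + a = -666 - 47339 = -48005$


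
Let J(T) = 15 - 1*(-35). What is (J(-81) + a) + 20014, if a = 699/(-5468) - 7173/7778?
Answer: 426639673935/21265052 ≈ 20063.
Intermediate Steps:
a = -22329393/21265052 (a = 699*(-1/5468) - 7173*1/7778 = -699/5468 - 7173/7778 = -22329393/21265052 ≈ -1.0501)
J(T) = 50 (J(T) = 15 + 35 = 50)
(J(-81) + a) + 20014 = (50 - 22329393/21265052) + 20014 = 1040923207/21265052 + 20014 = 426639673935/21265052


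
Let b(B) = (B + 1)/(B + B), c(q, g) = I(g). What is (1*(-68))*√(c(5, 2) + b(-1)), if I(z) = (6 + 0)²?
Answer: -408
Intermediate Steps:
I(z) = 36 (I(z) = 6² = 36)
c(q, g) = 36
b(B) = (1 + B)/(2*B) (b(B) = (1 + B)/((2*B)) = (1 + B)*(1/(2*B)) = (1 + B)/(2*B))
(1*(-68))*√(c(5, 2) + b(-1)) = (1*(-68))*√(36 + (½)*(1 - 1)/(-1)) = -68*√(36 + (½)*(-1)*0) = -68*√(36 + 0) = -68*√36 = -68*6 = -408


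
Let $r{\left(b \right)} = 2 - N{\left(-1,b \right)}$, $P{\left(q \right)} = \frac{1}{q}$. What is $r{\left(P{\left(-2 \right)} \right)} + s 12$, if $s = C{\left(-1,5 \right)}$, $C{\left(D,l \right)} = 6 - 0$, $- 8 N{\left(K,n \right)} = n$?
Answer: $\frac{1183}{16} \approx 73.938$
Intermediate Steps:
$N{\left(K,n \right)} = - \frac{n}{8}$
$C{\left(D,l \right)} = 6$ ($C{\left(D,l \right)} = 6 + 0 = 6$)
$s = 6$
$r{\left(b \right)} = 2 + \frac{b}{8}$ ($r{\left(b \right)} = 2 - - \frac{b}{8} = 2 + \frac{b}{8}$)
$r{\left(P{\left(-2 \right)} \right)} + s 12 = \left(2 + \frac{1}{8 \left(-2\right)}\right) + 6 \cdot 12 = \left(2 + \frac{1}{8} \left(- \frac{1}{2}\right)\right) + 72 = \left(2 - \frac{1}{16}\right) + 72 = \frac{31}{16} + 72 = \frac{1183}{16}$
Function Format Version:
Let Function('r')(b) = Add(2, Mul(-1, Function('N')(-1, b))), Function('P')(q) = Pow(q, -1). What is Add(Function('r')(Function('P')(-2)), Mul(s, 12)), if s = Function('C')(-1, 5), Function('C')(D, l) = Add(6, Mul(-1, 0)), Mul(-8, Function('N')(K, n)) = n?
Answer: Rational(1183, 16) ≈ 73.938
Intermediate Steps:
Function('N')(K, n) = Mul(Rational(-1, 8), n)
Function('C')(D, l) = 6 (Function('C')(D, l) = Add(6, 0) = 6)
s = 6
Function('r')(b) = Add(2, Mul(Rational(1, 8), b)) (Function('r')(b) = Add(2, Mul(-1, Mul(Rational(-1, 8), b))) = Add(2, Mul(Rational(1, 8), b)))
Add(Function('r')(Function('P')(-2)), Mul(s, 12)) = Add(Add(2, Mul(Rational(1, 8), Pow(-2, -1))), Mul(6, 12)) = Add(Add(2, Mul(Rational(1, 8), Rational(-1, 2))), 72) = Add(Add(2, Rational(-1, 16)), 72) = Add(Rational(31, 16), 72) = Rational(1183, 16)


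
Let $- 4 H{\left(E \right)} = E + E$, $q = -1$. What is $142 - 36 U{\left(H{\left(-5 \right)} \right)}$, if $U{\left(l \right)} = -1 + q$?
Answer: $214$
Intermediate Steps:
$H{\left(E \right)} = - \frac{E}{2}$ ($H{\left(E \right)} = - \frac{E + E}{4} = - \frac{2 E}{4} = - \frac{E}{2}$)
$U{\left(l \right)} = -2$ ($U{\left(l \right)} = -1 - 1 = -2$)
$142 - 36 U{\left(H{\left(-5 \right)} \right)} = 142 - -72 = 142 + 72 = 214$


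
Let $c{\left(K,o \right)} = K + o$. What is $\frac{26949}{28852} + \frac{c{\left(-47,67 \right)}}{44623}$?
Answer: $\frac{1203122267}{1287462796} \approx 0.93449$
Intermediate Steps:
$\frac{26949}{28852} + \frac{c{\left(-47,67 \right)}}{44623} = \frac{26949}{28852} + \frac{-47 + 67}{44623} = 26949 \cdot \frac{1}{28852} + 20 \cdot \frac{1}{44623} = \frac{26949}{28852} + \frac{20}{44623} = \frac{1203122267}{1287462796}$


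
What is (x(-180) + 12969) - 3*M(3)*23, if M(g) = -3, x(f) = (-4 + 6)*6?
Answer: 13188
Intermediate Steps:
x(f) = 12 (x(f) = 2*6 = 12)
(x(-180) + 12969) - 3*M(3)*23 = (12 + 12969) - 3*(-3)*23 = 12981 + 9*23 = 12981 + 207 = 13188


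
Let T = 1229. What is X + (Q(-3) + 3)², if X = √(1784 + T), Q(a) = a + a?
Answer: 9 + √3013 ≈ 63.891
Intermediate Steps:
Q(a) = 2*a
X = √3013 (X = √(1784 + 1229) = √3013 ≈ 54.891)
X + (Q(-3) + 3)² = √3013 + (2*(-3) + 3)² = √3013 + (-6 + 3)² = √3013 + (-3)² = √3013 + 9 = 9 + √3013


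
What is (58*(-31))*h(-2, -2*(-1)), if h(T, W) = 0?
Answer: 0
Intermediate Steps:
(58*(-31))*h(-2, -2*(-1)) = (58*(-31))*0 = -1798*0 = 0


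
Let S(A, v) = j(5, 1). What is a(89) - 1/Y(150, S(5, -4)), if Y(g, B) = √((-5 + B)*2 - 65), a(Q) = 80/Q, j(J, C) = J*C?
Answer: 80/89 + I*√65/65 ≈ 0.89888 + 0.12403*I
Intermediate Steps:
j(J, C) = C*J
S(A, v) = 5 (S(A, v) = 1*5 = 5)
Y(g, B) = √(-75 + 2*B) (Y(g, B) = √((-10 + 2*B) - 65) = √(-75 + 2*B))
a(89) - 1/Y(150, S(5, -4)) = 80/89 - 1/(√(-75 + 2*5)) = 80*(1/89) - 1/(√(-75 + 10)) = 80/89 - 1/(√(-65)) = 80/89 - 1/(I*√65) = 80/89 - (-1)*I*√65/65 = 80/89 + I*√65/65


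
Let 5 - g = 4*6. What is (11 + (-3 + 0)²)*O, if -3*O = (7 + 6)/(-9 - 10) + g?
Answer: 7480/57 ≈ 131.23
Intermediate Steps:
g = -19 (g = 5 - 4*6 = 5 - 1*24 = 5 - 24 = -19)
O = 374/57 (O = -((7 + 6)/(-9 - 10) - 19)/3 = -(13/(-19) - 19)/3 = -(13*(-1/19) - 19)/3 = -(-13/19 - 19)/3 = -⅓*(-374/19) = 374/57 ≈ 6.5614)
(11 + (-3 + 0)²)*O = (11 + (-3 + 0)²)*(374/57) = (11 + (-3)²)*(374/57) = (11 + 9)*(374/57) = 20*(374/57) = 7480/57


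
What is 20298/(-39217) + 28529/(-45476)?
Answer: -2041893641/1783432292 ≈ -1.1449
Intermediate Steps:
20298/(-39217) + 28529/(-45476) = 20298*(-1/39217) + 28529*(-1/45476) = -20298/39217 - 28529/45476 = -2041893641/1783432292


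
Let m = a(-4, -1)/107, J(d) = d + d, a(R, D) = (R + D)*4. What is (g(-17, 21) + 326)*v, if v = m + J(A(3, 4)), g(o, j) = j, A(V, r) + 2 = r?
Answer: 141576/107 ≈ 1323.1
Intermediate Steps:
A(V, r) = -2 + r
a(R, D) = 4*D + 4*R (a(R, D) = (D + R)*4 = 4*D + 4*R)
J(d) = 2*d
m = -20/107 (m = (4*(-1) + 4*(-4))/107 = (-4 - 16)*(1/107) = -20*1/107 = -20/107 ≈ -0.18692)
v = 408/107 (v = -20/107 + 2*(-2 + 4) = -20/107 + 2*2 = -20/107 + 4 = 408/107 ≈ 3.8131)
(g(-17, 21) + 326)*v = (21 + 326)*(408/107) = 347*(408/107) = 141576/107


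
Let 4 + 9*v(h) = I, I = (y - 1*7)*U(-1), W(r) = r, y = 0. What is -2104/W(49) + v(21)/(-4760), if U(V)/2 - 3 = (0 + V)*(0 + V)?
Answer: -214601/4998 ≈ -42.937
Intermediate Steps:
U(V) = 6 + 2*V² (U(V) = 6 + 2*((0 + V)*(0 + V)) = 6 + 2*(V*V) = 6 + 2*V²)
I = -56 (I = (0 - 1*7)*(6 + 2*(-1)²) = (0 - 7)*(6 + 2*1) = -7*(6 + 2) = -7*8 = -56)
v(h) = -20/3 (v(h) = -4/9 + (⅑)*(-56) = -4/9 - 56/9 = -20/3)
-2104/W(49) + v(21)/(-4760) = -2104/49 - 20/3/(-4760) = -2104*1/49 - 20/3*(-1/4760) = -2104/49 + 1/714 = -214601/4998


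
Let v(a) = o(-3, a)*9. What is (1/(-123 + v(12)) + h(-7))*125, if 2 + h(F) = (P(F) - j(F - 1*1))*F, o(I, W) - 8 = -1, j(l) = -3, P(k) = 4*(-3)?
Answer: 91475/12 ≈ 7622.9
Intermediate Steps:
P(k) = -12
o(I, W) = 7 (o(I, W) = 8 - 1 = 7)
v(a) = 63 (v(a) = 7*9 = 63)
h(F) = -2 - 9*F (h(F) = -2 + (-12 - 1*(-3))*F = -2 + (-12 + 3)*F = -2 - 9*F)
(1/(-123 + v(12)) + h(-7))*125 = (1/(-123 + 63) + (-2 - 9*(-7)))*125 = (1/(-60) + (-2 + 63))*125 = (-1/60 + 61)*125 = (3659/60)*125 = 91475/12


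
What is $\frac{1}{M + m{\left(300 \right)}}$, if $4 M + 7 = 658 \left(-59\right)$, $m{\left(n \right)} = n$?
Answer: $- \frac{4}{37629} \approx -0.0001063$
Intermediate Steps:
$M = - \frac{38829}{4}$ ($M = - \frac{7}{4} + \frac{658 \left(-59\right)}{4} = - \frac{7}{4} + \frac{1}{4} \left(-38822\right) = - \frac{7}{4} - \frac{19411}{2} = - \frac{38829}{4} \approx -9707.3$)
$\frac{1}{M + m{\left(300 \right)}} = \frac{1}{- \frac{38829}{4} + 300} = \frac{1}{- \frac{37629}{4}} = - \frac{4}{37629}$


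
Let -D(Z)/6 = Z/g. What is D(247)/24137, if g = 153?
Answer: -494/1230987 ≈ -0.00040130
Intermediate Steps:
D(Z) = -2*Z/51 (D(Z) = -6*Z/153 = -2*Z/51)
D(247)/24137 = -2/51*247/24137 = -494/51*1/24137 = -494/1230987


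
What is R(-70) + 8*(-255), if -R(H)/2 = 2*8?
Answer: -2072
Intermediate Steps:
R(H) = -32 (R(H) = -4*8 = -2*16 = -32)
R(-70) + 8*(-255) = -32 + 8*(-255) = -32 - 2040 = -2072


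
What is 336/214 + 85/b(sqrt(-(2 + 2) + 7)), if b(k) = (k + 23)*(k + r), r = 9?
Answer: 1467109/731666 - 680*sqrt(3)/10257 ≈ 1.8903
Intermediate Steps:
b(k) = (9 + k)*(23 + k) (b(k) = (k + 23)*(k + 9) = (23 + k)*(9 + k) = (9 + k)*(23 + k))
336/214 + 85/b(sqrt(-(2 + 2) + 7)) = 336/214 + 85/(207 + (sqrt(-(2 + 2) + 7))**2 + 32*sqrt(-(2 + 2) + 7)) = 336*(1/214) + 85/(207 + (sqrt(-1*4 + 7))**2 + 32*sqrt(-1*4 + 7)) = 168/107 + 85/(207 + (sqrt(-4 + 7))**2 + 32*sqrt(-4 + 7)) = 168/107 + 85/(207 + (sqrt(3))**2 + 32*sqrt(3)) = 168/107 + 85/(207 + 3 + 32*sqrt(3)) = 168/107 + 85/(210 + 32*sqrt(3))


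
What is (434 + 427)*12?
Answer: 10332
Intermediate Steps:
(434 + 427)*12 = 861*12 = 10332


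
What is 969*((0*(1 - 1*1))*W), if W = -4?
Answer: 0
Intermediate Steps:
969*((0*(1 - 1*1))*W) = 969*((0*(1 - 1*1))*(-4)) = 969*((0*(1 - 1))*(-4)) = 969*((0*0)*(-4)) = 969*(0*(-4)) = 969*0 = 0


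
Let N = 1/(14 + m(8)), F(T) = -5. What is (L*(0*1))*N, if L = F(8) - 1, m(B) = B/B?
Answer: 0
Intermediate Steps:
m(B) = 1
N = 1/15 (N = 1/(14 + 1) = 1/15 ≈ 0.066667)
L = -6 (L = -5 - 1 = -6)
(L*(0*1))*N = -0*(1/15) = -6*0*(1/15) = 0*(1/15) = 0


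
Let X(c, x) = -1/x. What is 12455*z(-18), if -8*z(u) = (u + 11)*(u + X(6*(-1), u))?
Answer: -28160755/144 ≈ -1.9556e+5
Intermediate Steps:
z(u) = -(11 + u)*(u - 1/u)/8 (z(u) = -(u + 11)*(u - 1/u)/8 = -(11 + u)*(u - 1/u)/8)
12455*z(-18) = 12455*((1/8)*(11 - 18*(1 - 1*(-18)**2 - 11*(-18)))/(-18)) = 12455*((1/8)*(-1/18)*(11 - 18*(1 - 1*324 + 198))) = 12455*((1/8)*(-1/18)*(11 - 18*(1 - 324 + 198))) = 12455*((1/8)*(-1/18)*(11 - 18*(-125))) = 12455*((1/8)*(-1/18)*(11 + 2250)) = 12455*((1/8)*(-1/18)*2261) = 12455*(-2261/144) = -28160755/144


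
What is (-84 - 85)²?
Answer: 28561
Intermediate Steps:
(-84 - 85)² = (-169)² = 28561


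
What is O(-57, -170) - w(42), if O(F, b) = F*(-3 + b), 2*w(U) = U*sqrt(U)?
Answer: 9861 - 21*sqrt(42) ≈ 9724.9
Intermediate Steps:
w(U) = U**(3/2)/2 (w(U) = (U*sqrt(U))/2 = U**(3/2)/2)
O(-57, -170) - w(42) = -57*(-3 - 170) - 42**(3/2)/2 = -57*(-173) - 42*sqrt(42)/2 = 9861 - 21*sqrt(42)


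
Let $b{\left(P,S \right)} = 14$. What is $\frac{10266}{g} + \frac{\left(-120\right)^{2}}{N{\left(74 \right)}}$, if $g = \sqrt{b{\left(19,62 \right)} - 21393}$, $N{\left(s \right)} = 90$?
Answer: $160 - \frac{10266 i \sqrt{21379}}{21379} \approx 160.0 - 70.211 i$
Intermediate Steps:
$g = i \sqrt{21379}$ ($g = \sqrt{14 - 21393} = \sqrt{-21379} = i \sqrt{21379} \approx 146.22 i$)
$\frac{10266}{g} + \frac{\left(-120\right)^{2}}{N{\left(74 \right)}} = \frac{10266}{i \sqrt{21379}} + \frac{\left(-120\right)^{2}}{90} = 10266 \left(- \frac{i \sqrt{21379}}{21379}\right) + 14400 \cdot \frac{1}{90} = - \frac{10266 i \sqrt{21379}}{21379} + 160 = 160 - \frac{10266 i \sqrt{21379}}{21379}$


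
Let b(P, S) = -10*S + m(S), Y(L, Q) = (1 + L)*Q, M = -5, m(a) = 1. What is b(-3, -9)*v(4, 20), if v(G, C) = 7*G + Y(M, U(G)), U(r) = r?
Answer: 1092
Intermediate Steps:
Y(L, Q) = Q*(1 + L)
v(G, C) = 3*G (v(G, C) = 7*G + G*(1 - 5) = 7*G + G*(-4) = 7*G - 4*G = 3*G)
b(P, S) = 1 - 10*S (b(P, S) = -10*S + 1 = 1 - 10*S)
b(-3, -9)*v(4, 20) = (1 - 10*(-9))*(3*4) = (1 + 90)*12 = 91*12 = 1092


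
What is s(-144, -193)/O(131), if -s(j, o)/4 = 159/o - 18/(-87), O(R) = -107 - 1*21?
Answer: -3453/179104 ≈ -0.019279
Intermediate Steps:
O(R) = -128 (O(R) = -107 - 21 = -128)
s(j, o) = -24/29 - 636/o (s(j, o) = -4*(159/o - 18/(-87)) = -4*(159/o - 18*(-1/87)) = -4*(159/o + 6/29) = -4*(6/29 + 159/o) = -24/29 - 636/o)
s(-144, -193)/O(131) = (-24/29 - 636/(-193))/(-128) = (-24/29 - 636*(-1/193))*(-1/128) = (-24/29 + 636/193)*(-1/128) = (13812/5597)*(-1/128) = -3453/179104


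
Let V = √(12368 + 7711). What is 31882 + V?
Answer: 31882 + 3*√2231 ≈ 32024.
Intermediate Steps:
V = 3*√2231 (V = √20079 = 3*√2231 ≈ 141.70)
31882 + V = 31882 + 3*√2231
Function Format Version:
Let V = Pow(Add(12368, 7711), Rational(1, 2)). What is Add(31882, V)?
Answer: Add(31882, Mul(3, Pow(2231, Rational(1, 2)))) ≈ 32024.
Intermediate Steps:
V = Mul(3, Pow(2231, Rational(1, 2))) (V = Pow(20079, Rational(1, 2)) = Mul(3, Pow(2231, Rational(1, 2))) ≈ 141.70)
Add(31882, V) = Add(31882, Mul(3, Pow(2231, Rational(1, 2))))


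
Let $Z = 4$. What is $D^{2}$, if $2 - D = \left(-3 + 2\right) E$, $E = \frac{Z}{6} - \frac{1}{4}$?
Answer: $\frac{841}{144} \approx 5.8403$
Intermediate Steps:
$E = \frac{5}{12}$ ($E = \frac{4}{6} - \frac{1}{4} = 4 \cdot \frac{1}{6} - \frac{1}{4} = \frac{2}{3} - \frac{1}{4} = \frac{5}{12} \approx 0.41667$)
$D = \frac{29}{12}$ ($D = 2 - \left(-3 + 2\right) \frac{5}{12} = 2 - \left(-1\right) \frac{5}{12} = 2 - - \frac{5}{12} = 2 + \frac{5}{12} = \frac{29}{12} \approx 2.4167$)
$D^{2} = \left(\frac{29}{12}\right)^{2} = \frac{841}{144}$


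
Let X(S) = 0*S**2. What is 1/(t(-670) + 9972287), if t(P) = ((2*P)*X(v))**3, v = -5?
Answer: 1/9972287 ≈ 1.0028e-7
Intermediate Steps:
X(S) = 0
t(P) = 0 (t(P) = ((2*P)*0)**3 = 0**3 = 0)
1/(t(-670) + 9972287) = 1/(0 + 9972287) = 1/9972287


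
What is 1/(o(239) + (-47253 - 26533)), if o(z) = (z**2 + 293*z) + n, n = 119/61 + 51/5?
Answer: 305/16279116 ≈ 1.8736e-5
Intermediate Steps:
n = 3706/305 (n = 119*(1/61) + 51*(1/5) = 119/61 + 51/5 = 3706/305 ≈ 12.151)
o(z) = 3706/305 + z**2 + 293*z (o(z) = (z**2 + 293*z) + 3706/305 = 3706/305 + z**2 + 293*z)
1/(o(239) + (-47253 - 26533)) = 1/((3706/305 + 239**2 + 293*239) + (-47253 - 26533)) = 1/((3706/305 + 57121 + 70027) - 73786) = 1/(38783846/305 - 73786) = 1/(16279116/305) = 305/16279116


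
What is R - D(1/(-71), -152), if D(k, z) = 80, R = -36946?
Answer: -37026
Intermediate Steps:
R - D(1/(-71), -152) = -36946 - 1*80 = -36946 - 80 = -37026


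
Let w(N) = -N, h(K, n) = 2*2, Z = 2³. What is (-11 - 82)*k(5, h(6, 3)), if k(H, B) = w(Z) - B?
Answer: 1116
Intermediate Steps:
Z = 8
h(K, n) = 4
k(H, B) = -8 - B (k(H, B) = -1*8 - B = -8 - B)
(-11 - 82)*k(5, h(6, 3)) = (-11 - 82)*(-8 - 1*4) = -93*(-8 - 4) = -93*(-12) = 1116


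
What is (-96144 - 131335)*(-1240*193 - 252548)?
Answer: 111889640772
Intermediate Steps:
(-96144 - 131335)*(-1240*193 - 252548) = -227479*(-239320 - 252548) = -227479*(-491868) = 111889640772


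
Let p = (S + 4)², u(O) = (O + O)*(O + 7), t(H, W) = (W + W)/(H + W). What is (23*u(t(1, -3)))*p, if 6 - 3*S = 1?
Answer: 132940/3 ≈ 44313.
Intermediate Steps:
t(H, W) = 2*W/(H + W) (t(H, W) = (2*W)/(H + W) = 2*W/(H + W))
S = 5/3 (S = 2 - ⅓*1 = 2 - ⅓ = 5/3 ≈ 1.6667)
u(O) = 2*O*(7 + O) (u(O) = (2*O)*(7 + O) = 2*O*(7 + O))
p = 289/9 (p = (5/3 + 4)² = (17/3)² = 289/9 ≈ 32.111)
(23*u(t(1, -3)))*p = (23*(2*(2*(-3)/(1 - 3))*(7 + 2*(-3)/(1 - 3))))*(289/9) = (23*(2*(2*(-3)/(-2))*(7 + 2*(-3)/(-2))))*(289/9) = (23*(2*(2*(-3)*(-½))*(7 + 2*(-3)*(-½))))*(289/9) = (23*(2*3*(7 + 3)))*(289/9) = (23*(2*3*10))*(289/9) = (23*60)*(289/9) = 1380*(289/9) = 132940/3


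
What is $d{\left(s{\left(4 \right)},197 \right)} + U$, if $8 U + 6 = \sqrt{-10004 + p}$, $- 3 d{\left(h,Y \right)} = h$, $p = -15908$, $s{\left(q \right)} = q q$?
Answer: $- \frac{73}{12} + \frac{i \sqrt{6478}}{4} \approx -6.0833 + 20.122 i$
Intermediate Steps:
$s{\left(q \right)} = q^{2}$
$d{\left(h,Y \right)} = - \frac{h}{3}$
$U = - \frac{3}{4} + \frac{i \sqrt{6478}}{4}$ ($U = - \frac{3}{4} + \frac{\sqrt{-10004 - 15908}}{8} = - \frac{3}{4} + \frac{\sqrt{-25912}}{8} = - \frac{3}{4} + \frac{2 i \sqrt{6478}}{8} = - \frac{3}{4} + \frac{i \sqrt{6478}}{4} \approx -0.75 + 20.122 i$)
$d{\left(s{\left(4 \right)},197 \right)} + U = - \frac{4^{2}}{3} - \left(\frac{3}{4} - \frac{i \sqrt{6478}}{4}\right) = \left(- \frac{1}{3}\right) 16 - \left(\frac{3}{4} - \frac{i \sqrt{6478}}{4}\right) = - \frac{16}{3} - \left(\frac{3}{4} - \frac{i \sqrt{6478}}{4}\right) = - \frac{73}{12} + \frac{i \sqrt{6478}}{4}$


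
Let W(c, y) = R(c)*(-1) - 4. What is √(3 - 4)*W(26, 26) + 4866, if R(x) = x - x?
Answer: 4866 - 4*I ≈ 4866.0 - 4.0*I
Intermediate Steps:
R(x) = 0
W(c, y) = -4 (W(c, y) = 0*(-1) - 4 = 0 - 4 = -4)
√(3 - 4)*W(26, 26) + 4866 = √(3 - 4)*(-4) + 4866 = √(-1)*(-4) + 4866 = I*(-4) + 4866 = -4*I + 4866 = 4866 - 4*I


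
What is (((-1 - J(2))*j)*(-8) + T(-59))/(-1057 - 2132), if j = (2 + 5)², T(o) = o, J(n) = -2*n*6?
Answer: 3025/1063 ≈ 2.8457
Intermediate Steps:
J(n) = -12*n
j = 49 (j = 7² = 49)
(((-1 - J(2))*j)*(-8) + T(-59))/(-1057 - 2132) = (((-1 - (-12)*2)*49)*(-8) - 59)/(-1057 - 2132) = (((-1 - 1*(-24))*49)*(-8) - 59)/(-3189) = (((-1 + 24)*49)*(-8) - 59)*(-1/3189) = ((23*49)*(-8) - 59)*(-1/3189) = (1127*(-8) - 59)*(-1/3189) = (-9016 - 59)*(-1/3189) = -9075*(-1/3189) = 3025/1063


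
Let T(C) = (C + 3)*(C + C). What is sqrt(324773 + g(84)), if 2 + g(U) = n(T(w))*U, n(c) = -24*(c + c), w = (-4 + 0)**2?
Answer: I*sqrt(2126685) ≈ 1458.3*I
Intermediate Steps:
w = 16 (w = (-4)**2 = 16)
T(C) = 2*C*(3 + C) (T(C) = (3 + C)*(2*C) = 2*C*(3 + C))
n(c) = -48*c
g(U) = -2 - 29184*U (g(U) = -2 + (-96*16*(3 + 16))*U = -2 + (-96*16*19)*U = -2 + (-48*608)*U = -2 - 29184*U)
sqrt(324773 + g(84)) = sqrt(324773 + (-2 - 29184*84)) = sqrt(324773 + (-2 - 2451456)) = sqrt(324773 - 2451458) = sqrt(-2126685) = I*sqrt(2126685)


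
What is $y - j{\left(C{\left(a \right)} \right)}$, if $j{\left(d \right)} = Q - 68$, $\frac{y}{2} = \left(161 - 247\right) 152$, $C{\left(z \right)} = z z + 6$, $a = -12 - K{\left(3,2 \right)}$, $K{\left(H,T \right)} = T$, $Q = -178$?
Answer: $-25898$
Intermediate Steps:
$a = -14$ ($a = -12 - 2 = -14$)
$C{\left(z \right)} = 6 + z^{2}$ ($C{\left(z \right)} = z^{2} + 6 = 6 + z^{2}$)
$y = -26144$ ($y = 2 \left(161 - 247\right) 152 = 2 \left(\left(-86\right) 152\right) = 2 \left(-13072\right) = -26144$)
$j{\left(d \right)} = -246$ ($j{\left(d \right)} = -178 - 68 = -246$)
$y - j{\left(C{\left(a \right)} \right)} = -26144 - -246 = -26144 + 246 = -25898$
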